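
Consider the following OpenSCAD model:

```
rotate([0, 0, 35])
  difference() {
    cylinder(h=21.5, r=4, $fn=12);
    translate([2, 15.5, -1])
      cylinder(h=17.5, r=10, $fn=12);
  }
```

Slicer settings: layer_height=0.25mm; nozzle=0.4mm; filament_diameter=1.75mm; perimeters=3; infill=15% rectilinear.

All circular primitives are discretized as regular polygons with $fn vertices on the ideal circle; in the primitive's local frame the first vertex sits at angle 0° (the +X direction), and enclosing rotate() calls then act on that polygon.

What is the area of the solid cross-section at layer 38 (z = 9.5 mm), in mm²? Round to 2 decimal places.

48.00 mm²

At z = 9.5 mm: the cylinder: section is a regular 12-gon, circumradius r=4 (area = (12/2)·4.000²·sin(360°/12) = 48.00 mm²); the cylinder at (2, 15.5): section is a regular 12-gon, circumradius r=10 (area = (12/2)·10.000²·sin(360°/12) = 300.00 mm²); After the difference (first − rest): starting from the r=4 cylinder (48.00 mm²), the r=10 cylinder at (2, 15.5) misses the remaining region (no effect) — area = 48.00 mm²; (whole slice rotated 35° about Z — lengths, areas and connectivity unchanged). Overall, the cross-section is a single solid region. Net area = 48.00 mm².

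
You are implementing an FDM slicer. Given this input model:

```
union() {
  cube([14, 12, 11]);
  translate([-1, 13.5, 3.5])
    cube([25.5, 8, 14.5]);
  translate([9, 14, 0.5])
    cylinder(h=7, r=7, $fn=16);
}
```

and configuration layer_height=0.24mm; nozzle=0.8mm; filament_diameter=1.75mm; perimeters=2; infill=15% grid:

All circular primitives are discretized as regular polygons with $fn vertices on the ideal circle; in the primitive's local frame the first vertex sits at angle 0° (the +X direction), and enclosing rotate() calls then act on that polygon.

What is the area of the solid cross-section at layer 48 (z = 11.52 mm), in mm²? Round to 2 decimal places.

204.00 mm²

At z = 11.52 mm: the cube is not intersected at this z (z outside [0, 11]); the cube at (-1, 13.5) is present — its section is the full 25.5×8 rectangle (area 204.00 mm²); the cylinder at (9, 14) is not intersected at this z (z outside [0.5, 7.5]); Combining (union): only the 25.5×8 cube at (-1, 13.5) is present, so the union is just that shape — area = 204.00 mm². Overall, the cross-section is a single solid region. Net area = 204.00 mm².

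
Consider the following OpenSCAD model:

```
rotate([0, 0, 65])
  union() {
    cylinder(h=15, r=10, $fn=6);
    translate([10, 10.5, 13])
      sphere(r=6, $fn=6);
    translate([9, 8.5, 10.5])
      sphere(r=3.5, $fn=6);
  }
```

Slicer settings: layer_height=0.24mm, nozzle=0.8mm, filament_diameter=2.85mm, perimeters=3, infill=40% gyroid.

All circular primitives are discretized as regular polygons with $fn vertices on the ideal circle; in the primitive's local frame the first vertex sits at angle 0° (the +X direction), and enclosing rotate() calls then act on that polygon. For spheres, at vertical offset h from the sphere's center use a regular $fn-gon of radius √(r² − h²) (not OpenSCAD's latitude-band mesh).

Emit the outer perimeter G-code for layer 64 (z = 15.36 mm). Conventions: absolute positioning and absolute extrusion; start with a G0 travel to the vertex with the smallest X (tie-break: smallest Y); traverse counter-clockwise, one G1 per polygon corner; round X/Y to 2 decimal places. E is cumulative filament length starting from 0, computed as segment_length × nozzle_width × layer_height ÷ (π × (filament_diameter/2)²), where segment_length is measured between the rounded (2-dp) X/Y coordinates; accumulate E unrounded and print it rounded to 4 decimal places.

At z = 15.36 mm: the cylinder is not intersected at this z (z outside [0, 15]); the r=6 sphere at (10, 10.5) contributes a regular 6-gon of circumradius √(6²−2.36²) = 5.516; the sphere at (9, 8.5) does not reach this height (|z−center|=4.860 > r=3.5); Taking the union: only the r=6 sphere at (10, 10.5) is present, so the union is just that shape — 1 connected region; (whole slice rotated 65° about Z — lengths, areas and connectivity unchanged). The outline is a single polygon with 6 vertices. Extrusion per mm of travel: 0.8 × 0.24 / (π × 1.425²) = 0.030097. Accumulating E over each segment gives final E = 0.9963.

G0 X-10.79 Y13.02 Z15.36
G1 X-7.62 Y8.50 E0.1662
G1 X-2.13 Y8.98 E0.3320
G1 X0.21 Y13.98 E0.4982
G1 X-2.96 Y18.50 E0.6643
G1 X-8.45 Y18.02 E0.8302
G1 X-10.79 Y13.02 E0.9963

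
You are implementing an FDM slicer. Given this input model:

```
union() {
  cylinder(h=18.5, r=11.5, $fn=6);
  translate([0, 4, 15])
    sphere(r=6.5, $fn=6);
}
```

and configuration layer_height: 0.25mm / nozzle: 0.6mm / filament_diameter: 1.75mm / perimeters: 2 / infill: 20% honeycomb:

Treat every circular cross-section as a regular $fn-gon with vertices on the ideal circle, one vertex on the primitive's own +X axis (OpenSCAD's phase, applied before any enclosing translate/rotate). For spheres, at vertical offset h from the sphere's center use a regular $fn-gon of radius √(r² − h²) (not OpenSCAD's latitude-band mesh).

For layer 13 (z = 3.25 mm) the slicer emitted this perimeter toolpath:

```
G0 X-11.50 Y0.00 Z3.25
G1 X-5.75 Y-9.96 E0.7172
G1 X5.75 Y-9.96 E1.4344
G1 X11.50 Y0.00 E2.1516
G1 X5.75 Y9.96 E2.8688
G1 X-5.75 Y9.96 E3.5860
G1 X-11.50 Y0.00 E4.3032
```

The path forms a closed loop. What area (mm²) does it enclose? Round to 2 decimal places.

343.62 mm²

Apply the shoelace formula to the sequence of (X, Y) vertices; enclosed area = 343.62 mm².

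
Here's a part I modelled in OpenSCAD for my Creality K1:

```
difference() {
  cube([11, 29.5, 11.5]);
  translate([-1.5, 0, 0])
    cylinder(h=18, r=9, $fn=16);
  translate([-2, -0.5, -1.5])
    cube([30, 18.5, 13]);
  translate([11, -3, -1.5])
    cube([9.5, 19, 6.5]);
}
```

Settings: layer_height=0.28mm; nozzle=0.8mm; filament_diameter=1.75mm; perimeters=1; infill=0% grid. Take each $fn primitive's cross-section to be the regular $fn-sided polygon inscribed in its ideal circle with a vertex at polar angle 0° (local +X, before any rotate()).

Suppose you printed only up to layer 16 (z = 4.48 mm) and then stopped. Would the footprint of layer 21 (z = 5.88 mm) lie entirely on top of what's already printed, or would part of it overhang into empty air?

Compare the two slices. At z = 4.48: the cube (footprint 11×29.5) is included at this height (area 324.50 mm²); the r=9 cylinder at (-1.5, 0) contributes a regular 16-gon of circumradius 9 (area = (16/2)·9.000²·sin(360°/16) = 247.98 mm²); the cube at (-2, -0.5) (footprint 30×18.5) is included at this height (area 555.00 mm²); the 9.5×19 cube at (11, -3) contributes its full rectangle (area 180.50 mm²); Subtracting the remaining from the first: starting from the 11×29.5 cube (324.50 mm²), the r=9 cylinder at (-1.5, 0) partially overlaps it — only the 48.72 mm² overlap (of its 247.98 mm²) is removed, clipping the outline; the 30×18.5 cube at (-2, -0.5) partially overlaps it — only the 149.28 mm² overlap (of its 555.00 mm²) is removed, clipping the outline; the 9.5×19 cube at (11, -3) misses the remaining region (no effect) — area = 126.50 mm². At z = 5.88: the cube is present — its section is the full 11×29.5 rectangle (area 324.50 mm²); the r=9 cylinder at (-1.5, 0) contributes a regular 16-gon of circumradius 9 (area = (16/2)·9.000²·sin(360°/16) = 247.98 mm²); the 30×18.5 cube at (-2, -0.5) contributes its full rectangle (area 555.00 mm²); the cube at (11, -3) is not intersected at this z (z outside [-1.5, 5]); Subtracting the remaining from the first: starting from the 11×29.5 cube (324.50 mm²), the r=9 cylinder at (-1.5, 0) partially overlaps it — only the 48.72 mm² overlap (of its 247.98 mm²) is removed, clipping the outline; the 30×18.5 cube at (-2, -0.5) partially overlaps it — only the 149.28 mm² overlap (of its 555.00 mm²) is removed, clipping the outline — area = 126.50 mm². Checking containment: the cross-section at z = 5.88 is a subset of the cross-section at z = 4.48.

entirely on top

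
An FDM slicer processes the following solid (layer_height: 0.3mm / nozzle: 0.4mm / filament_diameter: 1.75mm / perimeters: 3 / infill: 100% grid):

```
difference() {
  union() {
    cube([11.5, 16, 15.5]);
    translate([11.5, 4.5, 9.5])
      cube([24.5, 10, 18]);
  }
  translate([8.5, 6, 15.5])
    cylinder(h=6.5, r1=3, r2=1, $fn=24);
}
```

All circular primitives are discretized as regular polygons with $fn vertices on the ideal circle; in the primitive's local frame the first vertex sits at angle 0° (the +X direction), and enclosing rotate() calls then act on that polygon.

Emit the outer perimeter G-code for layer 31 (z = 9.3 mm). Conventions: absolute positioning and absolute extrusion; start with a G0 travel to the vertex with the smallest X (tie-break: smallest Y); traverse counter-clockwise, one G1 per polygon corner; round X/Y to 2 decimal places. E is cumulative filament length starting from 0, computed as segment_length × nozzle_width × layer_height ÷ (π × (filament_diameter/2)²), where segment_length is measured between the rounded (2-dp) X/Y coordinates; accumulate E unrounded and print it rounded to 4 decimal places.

At z = 9.3 mm: the 11.5×16 cube contributes its full rectangle; the cube at (11.5, 4.5) is not intersected at this z (z outside [9.5, 27.5]); Taking the union: only the 11.5×16 cube is present, so the union is just that shape — 1 connected region; the cone at (8.5, 6) is absent (z outside [15.5, 22]); After the difference (first − rest): none of the subtracted shapes is present at this height, so the result so far is unchanged — 1 connected region. The outline is a single polygon with 4 vertices. Extrusion per mm of travel: 0.4 × 0.3 / (π × 0.875²) = 0.049890. Accumulating E over each segment gives final E = 2.7440.

G0 X0.00 Y0.00 Z9.30
G1 X11.50 Y0.00 E0.5737
G1 X11.50 Y16.00 E1.3720
G1 X0.00 Y16.00 E1.9457
G1 X0.00 Y0.00 E2.7440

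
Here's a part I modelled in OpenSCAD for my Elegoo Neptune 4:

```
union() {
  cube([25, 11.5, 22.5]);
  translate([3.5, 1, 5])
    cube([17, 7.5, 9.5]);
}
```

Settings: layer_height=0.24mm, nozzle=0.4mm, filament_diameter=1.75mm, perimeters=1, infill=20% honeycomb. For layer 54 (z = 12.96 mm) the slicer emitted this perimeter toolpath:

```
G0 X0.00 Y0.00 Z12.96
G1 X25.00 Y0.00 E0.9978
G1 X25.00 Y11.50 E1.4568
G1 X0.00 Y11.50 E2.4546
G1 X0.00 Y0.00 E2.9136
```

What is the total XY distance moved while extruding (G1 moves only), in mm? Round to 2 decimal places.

Sum the Euclidean lengths of each G1 segment: total = 73.00 mm.

73.00 mm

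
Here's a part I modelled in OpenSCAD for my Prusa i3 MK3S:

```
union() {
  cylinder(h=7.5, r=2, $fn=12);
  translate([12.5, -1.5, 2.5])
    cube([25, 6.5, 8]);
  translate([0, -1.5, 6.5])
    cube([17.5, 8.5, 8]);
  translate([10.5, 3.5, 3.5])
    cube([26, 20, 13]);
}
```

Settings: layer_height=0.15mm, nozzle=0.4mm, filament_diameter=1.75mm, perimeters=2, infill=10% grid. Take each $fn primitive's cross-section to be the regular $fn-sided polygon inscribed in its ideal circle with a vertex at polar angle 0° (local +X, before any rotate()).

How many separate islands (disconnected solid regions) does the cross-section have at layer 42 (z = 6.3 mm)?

At z = 6.3 mm: the r=2 cylinder contributes a regular 12-gon of circumradius 2; the cube at (12.5, -1.5) (footprint 25×6.5) is included at this height; the cube at (0, -1.5) is not intersected at this z (z outside [6.5, 14.5]); the cube at (10.5, 3.5) (footprint 26×20) is included at this height; Taking the union: the regions partially overlap (shared area 36.00 mm²), so overlapping operands fuse into one piece — 2 connected regions. Overall, the cross-section has 2 separate islands. Island count = 2.

2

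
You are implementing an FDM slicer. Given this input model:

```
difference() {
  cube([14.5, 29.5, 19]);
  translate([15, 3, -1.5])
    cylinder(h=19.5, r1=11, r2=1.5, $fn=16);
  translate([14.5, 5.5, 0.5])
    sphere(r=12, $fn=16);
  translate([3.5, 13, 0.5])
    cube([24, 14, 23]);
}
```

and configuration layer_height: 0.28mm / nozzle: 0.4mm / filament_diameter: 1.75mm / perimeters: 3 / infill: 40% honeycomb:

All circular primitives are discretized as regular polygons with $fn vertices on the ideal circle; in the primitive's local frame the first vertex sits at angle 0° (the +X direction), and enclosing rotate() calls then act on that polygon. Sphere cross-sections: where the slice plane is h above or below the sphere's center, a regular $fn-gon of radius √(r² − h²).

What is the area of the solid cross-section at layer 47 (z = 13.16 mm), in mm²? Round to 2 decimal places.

At z = 13.16 mm: the cube (footprint 14.5×29.5) is included at this height (area 427.75 mm²); the cone at (15, 3) (r1=11→r2=1.5) has section circumradius 3.858 here — a regular 16-gon (area = (16/2)·3.858²·sin(360°/16) = 45.57 mm²); the sphere at (14.5, 5.5) is not intersected at this z (|z−center|=12.660 > r=12); the 24×14 cube at (3.5, 13) contributes its full rectangle (area 336.00 mm²); Subtracting the remaining from the first: starting from the 14.5×29.5 cube (427.75 mm²), the cone at (15, 3) partially overlaps it — only the 18.09 mm² overlap (of its 45.57 mm²) is removed, clipping the outline; the 24×14 cube at (3.5, 13) partially overlaps it — only the 154.00 mm² overlap (of its 336.00 mm²) is removed, clipping the outline — area = 255.66 mm². Overall, the cross-section is a single solid region. Net area = 255.66 mm².

255.66 mm²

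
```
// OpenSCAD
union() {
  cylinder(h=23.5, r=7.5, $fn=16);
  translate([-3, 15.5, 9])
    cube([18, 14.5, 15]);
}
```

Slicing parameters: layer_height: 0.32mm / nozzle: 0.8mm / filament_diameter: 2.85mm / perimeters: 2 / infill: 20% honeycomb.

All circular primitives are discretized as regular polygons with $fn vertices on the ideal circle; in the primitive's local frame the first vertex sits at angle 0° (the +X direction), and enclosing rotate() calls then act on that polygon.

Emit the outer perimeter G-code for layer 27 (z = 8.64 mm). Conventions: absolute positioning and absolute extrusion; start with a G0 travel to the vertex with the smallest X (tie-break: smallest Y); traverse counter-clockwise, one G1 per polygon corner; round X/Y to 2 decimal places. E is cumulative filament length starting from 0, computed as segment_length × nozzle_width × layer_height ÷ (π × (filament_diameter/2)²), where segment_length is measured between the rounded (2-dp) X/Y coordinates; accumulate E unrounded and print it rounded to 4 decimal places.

G0 X-7.50 Y0.00 Z8.64
G1 X-6.93 Y-2.87 E0.1174
G1 X-5.30 Y-5.30 E0.2348
G1 X-2.87 Y-6.93 E0.3523
G1 X0.00 Y-7.50 E0.4697
G1 X2.87 Y-6.93 E0.5871
G1 X5.30 Y-5.30 E0.7045
G1 X6.93 Y-2.87 E0.8219
G1 X7.50 Y0.00 E0.9394
G1 X6.93 Y2.87 E1.0568
G1 X5.30 Y5.30 E1.1742
G1 X2.87 Y6.93 E1.2916
G1 X0.00 Y7.50 E1.4090
G1 X-2.87 Y6.93 E1.5265
G1 X-5.30 Y5.30 E1.6439
G1 X-6.93 Y2.87 E1.7613
G1 X-7.50 Y0.00 E1.8787

At z = 8.64 mm: the cylinder: section is a regular 16-gon, circumradius r=7.5; the cube at (-3, 15.5) is not intersected at this z (z outside [9, 24]); Combining (union): only the r=7.5 cylinder is present, so the union is just that shape — 1 connected region. The outline is a single polygon with 16 vertices. Extrusion per mm of travel: 0.8 × 0.32 / (π × 1.425²) = 0.040129. Accumulating E over each segment gives final E = 1.8787.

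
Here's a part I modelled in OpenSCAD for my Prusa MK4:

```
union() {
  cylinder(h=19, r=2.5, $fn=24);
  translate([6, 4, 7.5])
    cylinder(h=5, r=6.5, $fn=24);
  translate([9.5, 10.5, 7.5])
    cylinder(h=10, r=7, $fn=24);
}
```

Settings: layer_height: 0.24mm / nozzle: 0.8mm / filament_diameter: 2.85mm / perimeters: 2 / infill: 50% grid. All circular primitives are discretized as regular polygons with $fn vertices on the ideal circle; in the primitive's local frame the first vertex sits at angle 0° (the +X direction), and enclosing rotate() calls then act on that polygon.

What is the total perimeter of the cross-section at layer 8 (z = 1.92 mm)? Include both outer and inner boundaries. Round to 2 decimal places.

At z = 1.92 mm: the r=2.5 cylinder contributes a regular 24-gon of circumradius 2.5 (perimeter = 2·24·2.500·sin(180°/24) = 15.66 mm); the cylinder at (6, 4) is not intersected at this z (z outside [7.5, 12.5]); the cylinder at (9.5, 10.5) does not reach this height (z outside [7.5, 17.5]); Combining (union): only the r=2.5 cylinder is present, so the union is just that shape — boundary = 15.66 mm. Overall, the cross-section is a single solid region. Total boundary length (outer) = 15.66 mm.

15.66 mm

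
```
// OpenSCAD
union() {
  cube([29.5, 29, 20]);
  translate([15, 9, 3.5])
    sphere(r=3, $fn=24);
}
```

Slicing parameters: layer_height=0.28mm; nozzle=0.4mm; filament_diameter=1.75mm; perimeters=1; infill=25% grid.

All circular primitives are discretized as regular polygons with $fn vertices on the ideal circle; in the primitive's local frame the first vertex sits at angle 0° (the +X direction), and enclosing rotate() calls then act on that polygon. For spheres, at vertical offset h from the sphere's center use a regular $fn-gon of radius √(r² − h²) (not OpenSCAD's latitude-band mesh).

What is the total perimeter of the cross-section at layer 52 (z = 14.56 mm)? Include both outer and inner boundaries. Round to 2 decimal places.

117.00 mm

At z = 14.56 mm: the 29.5×29 cube contributes its full rectangle (perimeter 117.00 mm); the sphere at (15, 9) does not reach this height (|z−center|=11.060 > r=3); Taking the union: only the 29.5×29 cube is present, so the union is just that shape — boundary = 117.00 mm. Overall, the cross-section is a single solid region. Total boundary length (outer) = 117.00 mm.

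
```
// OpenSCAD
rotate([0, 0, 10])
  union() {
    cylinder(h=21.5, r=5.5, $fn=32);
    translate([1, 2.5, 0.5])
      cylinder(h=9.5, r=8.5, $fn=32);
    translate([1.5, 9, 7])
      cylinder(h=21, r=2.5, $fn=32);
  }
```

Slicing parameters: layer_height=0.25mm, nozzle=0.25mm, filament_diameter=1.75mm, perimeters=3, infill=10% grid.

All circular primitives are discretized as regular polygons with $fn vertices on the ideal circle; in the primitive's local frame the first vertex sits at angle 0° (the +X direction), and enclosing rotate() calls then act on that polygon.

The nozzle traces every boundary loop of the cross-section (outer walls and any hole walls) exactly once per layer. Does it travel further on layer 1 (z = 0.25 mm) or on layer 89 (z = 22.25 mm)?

Layer 1 (z = 0.25): the r=5.5 cylinder gives a regular 32-gon of circumradius 5.5 (constant along its height) (perimeter = 2·32·5.500·sin(180°/32) = 34.50 mm); the cylinder at (1, 2.5) is absent (z outside [0.5, 10]); the cylinder at (1.5, 9) is not intersected at this z (z outside [7, 28]); Merging all regions: only the r=5.5 cylinder is present, so the union is just that shape — boundary = 34.50 mm; (whole slice rotated 10° about Z — lengths, areas and connectivity unchanged). So its perimeter = 34.50 mm. Layer 89 (z = 22.25): the cylinder is absent (z outside [0, 21.5]); the cylinder at (1, 2.5) does not reach this height (z outside [0.5, 10]); the cylinder at (1.5, 9): section is a regular 32-gon, circumradius r=2.5 (perimeter = 2·32·2.500·sin(180°/32) = 15.68 mm); Combining (union): only the r=2.5 cylinder at (1.5, 9) is present, so the union is just that shape — boundary = 15.68 mm; (whole slice rotated 10° about Z — lengths, areas and connectivity unchanged). So its perimeter = 15.68 mm. Layer 1 is larger (34.50 vs 15.68 mm).

layer 1 (z = 0.25 mm)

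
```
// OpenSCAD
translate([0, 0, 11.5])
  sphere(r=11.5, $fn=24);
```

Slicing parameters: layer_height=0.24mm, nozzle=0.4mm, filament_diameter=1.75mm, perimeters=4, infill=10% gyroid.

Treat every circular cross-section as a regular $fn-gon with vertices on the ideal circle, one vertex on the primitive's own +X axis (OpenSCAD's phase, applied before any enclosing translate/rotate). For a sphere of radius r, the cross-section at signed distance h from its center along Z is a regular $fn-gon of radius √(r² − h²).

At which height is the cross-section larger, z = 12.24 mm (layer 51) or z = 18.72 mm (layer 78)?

Layer 51 (z = 12.24): the r=11.5 sphere contributes a regular 24-gon of circumradius √(11.5²−0.74²) = 11.476 (area = (24/2)·11.476²·sin(360°/24) = 409.05 mm²). So its area = 409.05 mm². Layer 78 (z = 18.72): the r=11.5 sphere slices to a regular 24-gon of circumradius 8.951 (√(r²−h²) with h=7.22 from center) (area = (24/2)·8.951²·sin(360°/24) = 248.84 mm²). So its area = 248.84 mm². Layer 51 is larger (409.05 vs 248.84 mm²).

layer 51 (z = 12.24 mm)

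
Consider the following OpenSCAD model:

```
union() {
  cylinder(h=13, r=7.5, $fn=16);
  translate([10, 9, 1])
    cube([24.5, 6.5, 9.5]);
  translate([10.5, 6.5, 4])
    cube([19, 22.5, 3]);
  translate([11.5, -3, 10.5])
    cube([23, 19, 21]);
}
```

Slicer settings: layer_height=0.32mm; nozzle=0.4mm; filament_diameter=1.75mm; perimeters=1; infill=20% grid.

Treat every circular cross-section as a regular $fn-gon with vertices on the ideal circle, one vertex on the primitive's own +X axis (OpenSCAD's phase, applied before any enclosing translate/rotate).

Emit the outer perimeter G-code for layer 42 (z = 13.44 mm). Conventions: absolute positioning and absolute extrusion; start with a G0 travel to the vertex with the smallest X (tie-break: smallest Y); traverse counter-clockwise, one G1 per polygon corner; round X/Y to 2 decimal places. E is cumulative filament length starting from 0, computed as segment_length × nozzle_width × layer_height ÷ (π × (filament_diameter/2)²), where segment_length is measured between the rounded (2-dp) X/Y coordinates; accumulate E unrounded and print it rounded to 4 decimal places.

G0 X11.50 Y-3.00 Z13.44
G1 X34.50 Y-3.00 E1.2240
G1 X34.50 Y16.00 E2.2351
G1 X11.50 Y16.00 E3.4591
G1 X11.50 Y-3.00 E4.4702

At z = 13.44 mm: the cylinder is absent (z outside [0, 13]); the cube at (10, 9) is absent (z outside [1, 10.5]); the cube at (10.5, 6.5) is not intersected at this z (z outside [4, 7]); the cube at (11.5, -3) (footprint 23×19) is included at this height; Taking the union: only the 23×19 cube at (11.5, -3) is present, so the union is just that shape — 1 connected region. The outline is a single polygon with 4 vertices. Extrusion per mm of travel: 0.4 × 0.32 / (π × 0.875²) = 0.053216. Accumulating E over each segment gives final E = 4.4702.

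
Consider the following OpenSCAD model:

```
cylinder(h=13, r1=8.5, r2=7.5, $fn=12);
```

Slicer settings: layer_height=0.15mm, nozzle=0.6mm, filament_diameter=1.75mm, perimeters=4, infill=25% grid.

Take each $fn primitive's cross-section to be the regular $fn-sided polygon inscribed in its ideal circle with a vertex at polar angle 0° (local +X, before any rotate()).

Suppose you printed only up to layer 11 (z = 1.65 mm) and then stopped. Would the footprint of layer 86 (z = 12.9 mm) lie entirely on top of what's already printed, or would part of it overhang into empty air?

Compare the two slices. At z = 1.65: the cone: at t=0.127 of its height the radius interpolates to r₁+(r₂−r₁)t = 8.373, giving a regular 12-gon of that circumradius (area = (12/2)·8.373²·sin(360°/12) = 210.33 mm²). At z = 12.9: the cone (r1=8.5→r2=7.5) has section circumradius 7.508 here — a regular 12-gon (area = (12/2)·7.508²·sin(360°/12) = 169.10 mm²). Checking containment: the cross-section at z = 12.9 is a subset of the cross-section at z = 1.65.

entirely on top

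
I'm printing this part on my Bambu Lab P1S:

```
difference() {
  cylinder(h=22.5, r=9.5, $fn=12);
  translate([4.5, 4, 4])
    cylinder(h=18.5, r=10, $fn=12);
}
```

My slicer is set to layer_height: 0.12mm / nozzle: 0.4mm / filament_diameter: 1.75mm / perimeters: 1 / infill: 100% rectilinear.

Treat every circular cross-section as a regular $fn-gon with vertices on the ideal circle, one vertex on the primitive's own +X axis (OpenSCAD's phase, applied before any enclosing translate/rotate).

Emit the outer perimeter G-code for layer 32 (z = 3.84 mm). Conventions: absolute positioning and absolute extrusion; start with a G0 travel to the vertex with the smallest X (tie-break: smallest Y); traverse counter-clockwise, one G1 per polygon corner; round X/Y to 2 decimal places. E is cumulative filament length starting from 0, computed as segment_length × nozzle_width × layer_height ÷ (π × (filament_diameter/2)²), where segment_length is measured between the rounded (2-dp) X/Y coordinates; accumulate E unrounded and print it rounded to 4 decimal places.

G0 X-9.50 Y0.00 Z3.84
G1 X-8.23 Y-4.75 E0.0981
G1 X-4.75 Y-8.23 E0.1963
G1 X0.00 Y-9.50 E0.2945
G1 X4.75 Y-8.23 E0.3926
G1 X8.23 Y-4.75 E0.4908
G1 X9.50 Y0.00 E0.5889
G1 X8.23 Y4.75 E0.6870
G1 X4.75 Y8.23 E0.7852
G1 X0.00 Y9.50 E0.8834
G1 X-4.75 Y8.23 E0.9815
G1 X-8.23 Y4.75 E1.0797
G1 X-9.50 Y0.00 E1.1778

At z = 3.84 mm: the cylinder: section is a regular 12-gon, circumradius r=9.5; the cylinder at (4.5, 4) does not reach this height (z outside [4, 22.5]); Subtracting the remaining from the first: none of the subtracted shapes is present at this height, so the r=9.5 cylinder is unchanged — 1 connected region. The outline is a single polygon with 12 vertices. Extrusion per mm of travel: 0.4 × 0.12 / (π × 0.875²) = 0.019956. Accumulating E over each segment gives final E = 1.1778.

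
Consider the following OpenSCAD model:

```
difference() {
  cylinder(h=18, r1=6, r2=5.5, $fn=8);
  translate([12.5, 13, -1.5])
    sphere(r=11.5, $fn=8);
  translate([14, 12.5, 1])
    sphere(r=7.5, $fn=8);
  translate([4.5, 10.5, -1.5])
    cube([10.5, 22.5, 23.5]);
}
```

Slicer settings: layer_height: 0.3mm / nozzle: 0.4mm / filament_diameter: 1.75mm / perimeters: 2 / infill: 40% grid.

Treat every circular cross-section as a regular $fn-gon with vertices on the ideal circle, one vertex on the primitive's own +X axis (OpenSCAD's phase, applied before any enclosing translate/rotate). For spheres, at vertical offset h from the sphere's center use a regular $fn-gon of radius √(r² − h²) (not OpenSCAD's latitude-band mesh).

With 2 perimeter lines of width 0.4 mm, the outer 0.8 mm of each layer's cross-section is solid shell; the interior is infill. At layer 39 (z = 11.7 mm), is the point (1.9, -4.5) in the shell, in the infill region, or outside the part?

At z = 11.7 mm: the cone (r1=6→r2=5.5) has section circumradius 5.675 here — a regular 8-gon; the sphere at (12.5, 13) does not reach this height (|z−center|=13.200 > r=11.5); the sphere at (14, 12.5) is absent (|z−center|=10.700 > r=7.5); the cube at (4.5, 10.5) (footprint 10.5×22.5) is included at this height; After the difference (first − rest): starting from the cone, the 10.5×22.5 cube at (4.5, 10.5) misses the remaining region (no effect) — 1 connected region. Overall, the cross-section is a single solid region. The nearest boundary edge runs (4.01, -4.01)→(-0.00, -5.67); distance from the point to it = 0.36 mm. The point is inside the cross-section, 0.36 mm from the nearest boundary — within the 0.8 mm shell band (2 × 0.4).

shell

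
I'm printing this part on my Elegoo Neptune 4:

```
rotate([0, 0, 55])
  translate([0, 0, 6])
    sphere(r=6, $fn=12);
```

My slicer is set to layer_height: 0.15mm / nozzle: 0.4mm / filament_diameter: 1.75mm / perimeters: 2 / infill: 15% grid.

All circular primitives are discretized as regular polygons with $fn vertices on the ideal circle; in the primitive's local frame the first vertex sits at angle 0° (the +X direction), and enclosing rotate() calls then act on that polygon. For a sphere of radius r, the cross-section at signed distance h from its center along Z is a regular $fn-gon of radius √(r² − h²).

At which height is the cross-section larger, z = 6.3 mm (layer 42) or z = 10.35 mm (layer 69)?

layer 42 (z = 6.3 mm)

Layer 42 (z = 6.3): the r=6 sphere slices to a regular 12-gon of circumradius 5.992 (√(r²−h²) with h=0.3 from center) (area = (12/2)·5.992²·sin(360°/12) = 107.73 mm²); (rotated 55° about Z; rotation is an isometry so areas/perimeters/island counts are preserved). So its area = 107.73 mm². Layer 69 (z = 10.35): the r=6 sphere contributes a regular 12-gon of circumradius √(6²−4.35²) = 4.132 (area = (12/2)·4.132²·sin(360°/12) = 51.23 mm²); (rotated 55° about Z; rotation is an isometry so areas/perimeters/island counts are preserved). So its area = 51.23 mm². Layer 42 is larger (107.73 vs 51.23 mm²).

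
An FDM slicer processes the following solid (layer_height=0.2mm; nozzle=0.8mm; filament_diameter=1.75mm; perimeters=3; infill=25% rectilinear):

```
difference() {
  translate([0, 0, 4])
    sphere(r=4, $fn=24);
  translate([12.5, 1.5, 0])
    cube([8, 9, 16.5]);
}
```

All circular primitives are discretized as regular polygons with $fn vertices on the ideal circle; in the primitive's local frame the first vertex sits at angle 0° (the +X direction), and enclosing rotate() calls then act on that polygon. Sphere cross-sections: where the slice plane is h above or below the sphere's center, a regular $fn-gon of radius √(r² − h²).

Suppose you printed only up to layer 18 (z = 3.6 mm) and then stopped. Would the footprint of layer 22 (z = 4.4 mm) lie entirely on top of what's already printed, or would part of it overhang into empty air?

entirely on top

Compare the two slices. At z = 3.6: the r=4 sphere slices to a regular 24-gon of circumradius 3.980 (√(r²−h²) with h=0.4 from center) (area = (24/2)·3.980²·sin(360°/24) = 49.20 mm²); the cube at (12.5, 1.5) is present — its section is the full 8×9 rectangle (area 72.00 mm²); Taking the first minus the rest: starting from the r=4 sphere (49.20 mm²), the 8×9 cube at (12.5, 1.5) misses the remaining region (no effect) — area = 49.20 mm². At z = 4.4: the r=4 sphere contributes a regular 24-gon of circumradius √(4²−0.4²) = 3.980 (area = (24/2)·3.980²·sin(360°/24) = 49.20 mm²); the cube at (12.5, 1.5) (footprint 8×9) is included at this height (area 72.00 mm²); After the difference (first − rest): starting from the r=4 sphere (49.20 mm²), the 8×9 cube at (12.5, 1.5) misses the remaining region (no effect) — area = 49.20 mm². Checking containment: the cross-section at z = 4.4 is a subset of the cross-section at z = 3.6.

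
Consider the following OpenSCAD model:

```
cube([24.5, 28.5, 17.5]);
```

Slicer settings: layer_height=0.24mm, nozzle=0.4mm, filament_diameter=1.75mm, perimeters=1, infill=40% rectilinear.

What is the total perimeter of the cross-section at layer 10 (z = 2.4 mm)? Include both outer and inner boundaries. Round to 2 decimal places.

At z = 2.4 mm: the 24.5×28.5 cube contributes its full rectangle (perimeter 106.00 mm). Overall, the cross-section is a single solid region. Total boundary length (outer) = 106.00 mm.

106.00 mm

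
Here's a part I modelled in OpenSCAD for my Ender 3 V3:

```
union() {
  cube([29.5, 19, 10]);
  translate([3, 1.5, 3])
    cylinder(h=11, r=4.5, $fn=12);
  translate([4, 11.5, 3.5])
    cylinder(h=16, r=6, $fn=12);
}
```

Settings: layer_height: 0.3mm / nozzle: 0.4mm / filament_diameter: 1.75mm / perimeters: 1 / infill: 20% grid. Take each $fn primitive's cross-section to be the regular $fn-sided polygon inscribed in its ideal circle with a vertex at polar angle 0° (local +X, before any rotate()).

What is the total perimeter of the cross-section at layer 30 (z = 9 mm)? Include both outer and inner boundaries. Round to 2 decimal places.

102.48 mm

At z = 9 mm: the 29.5×19 cube contributes its full rectangle (perimeter 97.00 mm); the r=4.5 cylinder at (3, 1.5) contributes a regular 12-gon of circumradius 4.5 (perimeter = 2·12·4.500·sin(180°/12) = 27.95 mm); the r=6 cylinder at (4, 11.5) gives a regular 12-gon of circumradius 6 (constant along its height) (perimeter = 2·12·6.000·sin(180°/12) = 37.27 mm); Taking the union: the regions partially overlap (shared area 135.21 mm²), so the edge portions inside another operand are dropped and the merged outline is re-measured after clipping — boundary = 102.48 mm. Overall, the cross-section is a single solid region. Total boundary length (outer) = 102.48 mm.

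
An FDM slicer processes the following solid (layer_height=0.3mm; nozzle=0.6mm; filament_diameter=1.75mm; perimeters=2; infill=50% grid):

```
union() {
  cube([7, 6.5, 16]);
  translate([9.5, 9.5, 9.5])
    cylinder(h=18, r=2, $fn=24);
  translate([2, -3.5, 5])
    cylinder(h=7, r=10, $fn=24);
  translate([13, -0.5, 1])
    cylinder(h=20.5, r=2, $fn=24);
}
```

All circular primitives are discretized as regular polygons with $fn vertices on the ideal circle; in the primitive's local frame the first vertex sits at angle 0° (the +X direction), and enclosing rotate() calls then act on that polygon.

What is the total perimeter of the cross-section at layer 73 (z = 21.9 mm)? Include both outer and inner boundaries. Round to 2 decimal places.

At z = 21.9 mm: the cube does not reach this height (z outside [0, 16]); the r=2 cylinder at (9.5, 9.5) gives a regular 24-gon of circumradius 2 (constant along its height) (perimeter = 2·24·2.000·sin(180°/24) = 12.53 mm); the cylinder at (2, -3.5) is not intersected at this z (z outside [5, 12]); the cylinder at (13, -0.5) is not intersected at this z (z outside [1, 21.5]); Taking the union: only the r=2 cylinder at (9.5, 9.5) is present, so the union is just that shape — boundary = 12.53 mm. Overall, the cross-section is a single solid region. Total boundary length (outer) = 12.53 mm.

12.53 mm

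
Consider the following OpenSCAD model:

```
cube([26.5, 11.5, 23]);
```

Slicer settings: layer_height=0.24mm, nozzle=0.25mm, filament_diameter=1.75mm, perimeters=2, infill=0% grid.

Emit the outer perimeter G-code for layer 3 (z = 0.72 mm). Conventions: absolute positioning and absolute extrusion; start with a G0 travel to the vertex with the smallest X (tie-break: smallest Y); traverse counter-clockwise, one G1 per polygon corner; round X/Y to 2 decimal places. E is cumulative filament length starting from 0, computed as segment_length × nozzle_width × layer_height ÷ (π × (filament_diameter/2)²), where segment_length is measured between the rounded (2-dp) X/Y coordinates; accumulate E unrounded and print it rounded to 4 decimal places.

G0 X0.00 Y0.00 Z0.72
G1 X26.50 Y0.00 E0.6610
G1 X26.50 Y11.50 E0.9479
G1 X0.00 Y11.50 E1.6090
G1 X0.00 Y0.00 E1.8958

At z = 0.72 mm: the cube (footprint 26.5×11.5) is included at this height. The outline is a single polygon with 4 vertices. Extrusion per mm of travel: 0.25 × 0.24 / (π × 0.875²) = 0.024945. Accumulating E over each segment gives final E = 1.8958.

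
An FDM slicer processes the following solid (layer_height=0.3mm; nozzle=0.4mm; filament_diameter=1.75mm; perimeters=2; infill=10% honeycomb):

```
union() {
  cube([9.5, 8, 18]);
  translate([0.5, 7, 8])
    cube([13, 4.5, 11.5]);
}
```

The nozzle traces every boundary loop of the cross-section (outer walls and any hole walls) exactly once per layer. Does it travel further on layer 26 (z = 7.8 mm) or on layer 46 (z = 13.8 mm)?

layer 46 (z = 13.8 mm)

Layer 26 (z = 7.8): the 9.5×8 cube contributes its full rectangle (perimeter 35.00 mm); the cube at (0.5, 7) is absent (z outside [8, 19.5]); Taking the union: only the 9.5×8 cube is present, so the union is just that shape — boundary = 35.00 mm. So its perimeter = 35.00 mm. Layer 46 (z = 13.8): the 9.5×8 cube contributes its full rectangle (perimeter 35.00 mm); the cube at (0.5, 7) (footprint 13×4.5) is included at this height (perimeter 35.00 mm); Merging all regions: the regions partially overlap (shared area 9.00 mm²), so the edge portions inside another operand are dropped and the merged outline is re-measured after clipping — boundary = 50.00 mm. So its perimeter = 50.00 mm. Layer 46 is larger (50.00 vs 35.00 mm).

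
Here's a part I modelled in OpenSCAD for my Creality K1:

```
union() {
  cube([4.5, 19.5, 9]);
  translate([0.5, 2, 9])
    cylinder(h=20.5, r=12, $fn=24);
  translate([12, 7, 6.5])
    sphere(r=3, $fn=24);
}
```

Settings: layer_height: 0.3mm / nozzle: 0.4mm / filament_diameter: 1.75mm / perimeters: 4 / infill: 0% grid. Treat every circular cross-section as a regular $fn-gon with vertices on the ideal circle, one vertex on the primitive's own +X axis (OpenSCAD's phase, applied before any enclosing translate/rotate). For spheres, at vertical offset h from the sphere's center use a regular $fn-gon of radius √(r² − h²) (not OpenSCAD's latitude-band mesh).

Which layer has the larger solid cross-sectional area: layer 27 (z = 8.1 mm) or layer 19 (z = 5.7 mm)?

layer 19 (z = 5.7 mm)

Layer 27 (z = 8.1): the 4.5×19.5 cube contributes its full rectangle (area 87.75 mm²); the cylinder at (0.5, 2) does not reach this height (z outside [9, 29.5]); the r=3 sphere at (12, 7) contributes a regular 24-gon of circumradius √(3²−1.6²) = 2.538 (area = (24/2)·2.538²·sin(360°/24) = 20.00 mm²); Merging all regions: the 2 present regions are separate (no shared area or edge), so areas and boundary lengths simply add and each stays a separate island — area = 107.75 mm². So its area = 107.75 mm². Layer 19 (z = 5.7): the 4.5×19.5 cube contributes its full rectangle (area 87.75 mm²); the cylinder at (0.5, 2) does not reach this height (z outside [9, 29.5]); the r=3 sphere at (12, 7) slices to a regular 24-gon of circumradius 2.891 (√(r²−h²) with h=0.8 from center) (area = (24/2)·2.891²·sin(360°/24) = 25.96 mm²); Taking the union: the 2 present regions are separate (no shared area or edge), so areas and boundary lengths simply add and each stays a separate island — area = 113.71 mm². So its area = 113.71 mm². Layer 19 is larger (113.71 vs 107.75 mm²).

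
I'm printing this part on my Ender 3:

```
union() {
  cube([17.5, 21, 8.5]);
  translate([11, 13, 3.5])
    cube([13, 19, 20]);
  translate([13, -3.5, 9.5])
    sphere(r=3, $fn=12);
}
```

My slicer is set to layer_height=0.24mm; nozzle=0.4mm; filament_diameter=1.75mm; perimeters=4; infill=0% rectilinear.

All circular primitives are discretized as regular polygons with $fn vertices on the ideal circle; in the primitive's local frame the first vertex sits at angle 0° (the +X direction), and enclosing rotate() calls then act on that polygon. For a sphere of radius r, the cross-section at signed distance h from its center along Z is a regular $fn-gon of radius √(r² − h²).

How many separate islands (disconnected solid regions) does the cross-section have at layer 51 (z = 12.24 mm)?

At z = 12.24 mm: the cube is not intersected at this z (z outside [0, 8.5]); the cube at (11, 13) is present — its section is the full 13×19 rectangle; the r=3 sphere at (13, -3.5) slices to a regular 12-gon of circumradius 1.222 (√(r²−h²) with h=2.74 from center); Combining (union): the 2 present regions are separate (no shared area or edge), so areas and boundary lengths simply add and each stays a separate island — 2 connected regions. Overall, the cross-section has 2 separate islands. Island count = 2.

2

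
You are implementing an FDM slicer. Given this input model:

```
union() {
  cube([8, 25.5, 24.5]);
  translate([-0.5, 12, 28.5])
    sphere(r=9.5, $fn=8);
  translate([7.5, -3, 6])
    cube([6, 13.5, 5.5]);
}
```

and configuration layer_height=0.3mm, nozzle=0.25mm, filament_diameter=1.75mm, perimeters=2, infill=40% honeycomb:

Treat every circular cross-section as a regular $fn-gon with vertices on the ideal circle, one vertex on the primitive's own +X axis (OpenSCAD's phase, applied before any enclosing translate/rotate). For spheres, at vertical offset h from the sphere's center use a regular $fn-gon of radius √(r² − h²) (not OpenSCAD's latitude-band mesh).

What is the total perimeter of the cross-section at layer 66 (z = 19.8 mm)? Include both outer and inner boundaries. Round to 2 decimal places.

72.55 mm

At z = 19.8 mm: the cube (footprint 8×25.5) is included at this height (perimeter 67.00 mm); the r=9.5 sphere at (-0.5, 12) slices to a regular 8-gon of circumradius 3.816 (√(r²−h²) with h=8.7 from center) (perimeter = 2·8·3.816·sin(180°/8) = 23.36 mm); the cube at (7.5, -3) is not intersected at this z (z outside [6, 11.5]); Combining (union): the regions partially overlap (shared area 16.88 mm²), so the edge portions inside another operand are dropped and the merged outline is re-measured after clipping — boundary = 72.55 mm. Overall, the cross-section is a single solid region. Total boundary length (outer) = 72.55 mm.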